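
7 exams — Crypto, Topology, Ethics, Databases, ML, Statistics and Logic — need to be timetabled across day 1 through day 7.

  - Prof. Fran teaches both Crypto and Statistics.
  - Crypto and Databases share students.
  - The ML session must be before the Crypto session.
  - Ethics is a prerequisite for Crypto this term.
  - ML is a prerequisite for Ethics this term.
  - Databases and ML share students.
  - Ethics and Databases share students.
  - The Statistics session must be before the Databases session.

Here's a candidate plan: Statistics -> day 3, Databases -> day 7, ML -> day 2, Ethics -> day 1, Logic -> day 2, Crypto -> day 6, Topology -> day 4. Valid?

Crypto and Databases share students — holds.
The Statistics session must be before the Databases session — holds.
Ethics is a prerequisite for Crypto this term — holds.
ML is a prerequisite for Ethics this term — violated.
The ML session must be before the Crypto session — holds.
Prof. Fran teaches both Crypto and Statistics — holds.
Databases and ML share students — holds.
Ethics and Databases share students — holds.

No. ML is a prerequisite for Ethics this term is not satisfied.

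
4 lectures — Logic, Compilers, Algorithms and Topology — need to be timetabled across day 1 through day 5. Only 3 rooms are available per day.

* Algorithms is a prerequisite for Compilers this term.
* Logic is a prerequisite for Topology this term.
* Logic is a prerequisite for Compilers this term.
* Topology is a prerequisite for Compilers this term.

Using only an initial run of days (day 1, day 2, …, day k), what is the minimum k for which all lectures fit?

3 days

The precedence chain requires at least 3 distinct days.
With at most 3 per day and 4 lectures, at least 2 days are needed.
3 works (last occupied day: day 3): for example Compilers -> day 3, Algorithms -> day 1, Topology -> day 2, Logic -> day 1.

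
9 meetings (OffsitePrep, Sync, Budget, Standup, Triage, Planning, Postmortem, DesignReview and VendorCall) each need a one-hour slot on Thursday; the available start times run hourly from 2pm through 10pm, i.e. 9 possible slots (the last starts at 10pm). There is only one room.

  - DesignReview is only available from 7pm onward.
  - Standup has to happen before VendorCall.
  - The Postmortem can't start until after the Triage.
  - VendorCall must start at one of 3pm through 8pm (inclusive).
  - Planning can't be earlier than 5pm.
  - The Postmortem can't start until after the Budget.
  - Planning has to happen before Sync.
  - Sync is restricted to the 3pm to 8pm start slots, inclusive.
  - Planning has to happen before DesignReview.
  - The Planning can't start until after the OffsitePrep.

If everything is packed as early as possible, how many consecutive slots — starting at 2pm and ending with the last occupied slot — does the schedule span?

The precedence chain requires at least 3 distinct slots.
With at most 1 per slot and 9 meetings, at least 9 slots are needed.
DesignReview can't be placed before 7pm — that is slot 6 counting from 2pm — so the schedule must run through at least 6 slots.
9 works (last occupied slot: 10pm): for example DesignReview=7pm; Postmortem=10pm; Budget=8pm; Standup=2pm; Triage=9pm; OffsitePrep=4pm; Planning=5pm; Sync=6pm; VendorCall=3pm.

9 slots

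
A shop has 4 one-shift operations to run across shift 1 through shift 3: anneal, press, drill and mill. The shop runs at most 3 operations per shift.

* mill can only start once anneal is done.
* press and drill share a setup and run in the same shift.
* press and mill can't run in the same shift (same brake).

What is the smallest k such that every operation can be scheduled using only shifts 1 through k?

2

The precedence chain requires at least 2 distinct shifts.
With at most 3 per shift and 4 operations, at least 2 shifts are needed.
2 works (last occupied shift: shift 2): for example anneal=shift 1, drill=shift 1, mill=shift 2, press=shift 1.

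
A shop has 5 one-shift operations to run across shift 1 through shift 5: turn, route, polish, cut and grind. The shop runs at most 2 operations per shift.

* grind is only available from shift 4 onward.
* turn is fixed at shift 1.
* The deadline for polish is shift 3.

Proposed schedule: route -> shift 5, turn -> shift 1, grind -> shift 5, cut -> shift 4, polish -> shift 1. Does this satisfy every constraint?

Valid

The deadline for polish is shift 3 — holds.
grind is only available from shift 4 onward — holds.
turn is fixed at shift 1 — holds.
The shop runs at most 2 operations per shift — holds.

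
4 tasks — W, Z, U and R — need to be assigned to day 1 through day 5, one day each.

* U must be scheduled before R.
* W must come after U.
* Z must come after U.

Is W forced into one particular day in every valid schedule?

W can be day 2 (e.g. U in day 1, W in day 2, Z in day 2, R in day 2) or day 3 (e.g. R -> day 2, W -> day 3, U -> day 1, Z -> day 2).

No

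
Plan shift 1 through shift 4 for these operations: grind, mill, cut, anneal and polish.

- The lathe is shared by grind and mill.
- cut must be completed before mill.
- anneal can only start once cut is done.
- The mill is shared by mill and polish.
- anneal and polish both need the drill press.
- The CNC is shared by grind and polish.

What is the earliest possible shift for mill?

Precedence pushes mill to at least shift 2.
mill at shift 2 is achievable: polish=shift 3; grind=shift 1; cut=shift 1; mill=shift 2; anneal=shift 2.

shift 2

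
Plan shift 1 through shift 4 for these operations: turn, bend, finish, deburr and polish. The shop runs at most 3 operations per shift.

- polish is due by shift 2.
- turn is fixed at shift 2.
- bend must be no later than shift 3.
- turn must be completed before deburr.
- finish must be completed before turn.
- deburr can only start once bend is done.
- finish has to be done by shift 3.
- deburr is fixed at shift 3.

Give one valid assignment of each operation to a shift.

polish=shift 1; bend=shift 1; finish=shift 1; deburr=shift 3; turn=shift 2

Checking: bend(shift 1) before deburr(shift 3); turn(shift 2) before deburr(shift 3); finish(shift 1) before turn(shift 2); deburr=shift 3 in [shift 3,shift 3]; bend=shift 1 in [shift 1,shift 3]; polish=shift 1 in [shift 1,shift 2]; turn=shift 2 in [shift 2,shift 2]; finish=shift 1 in [shift 1,shift 3]; max 3 per shift (cap 3).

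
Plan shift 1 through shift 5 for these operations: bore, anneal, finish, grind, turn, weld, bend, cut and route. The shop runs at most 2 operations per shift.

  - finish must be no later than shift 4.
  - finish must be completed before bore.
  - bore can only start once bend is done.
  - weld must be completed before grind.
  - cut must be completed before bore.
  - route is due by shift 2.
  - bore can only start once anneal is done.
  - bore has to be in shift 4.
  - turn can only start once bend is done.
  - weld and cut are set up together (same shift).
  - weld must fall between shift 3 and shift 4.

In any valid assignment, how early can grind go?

Precedence pushes grind to at least shift 4.
grind at shift 4 is achievable: weld in shift 3, cut in shift 3, route in shift 1, turn in shift 5, bore in shift 4, grind in shift 4, anneal in shift 2, bend in shift 2, finish in shift 1.

shift 4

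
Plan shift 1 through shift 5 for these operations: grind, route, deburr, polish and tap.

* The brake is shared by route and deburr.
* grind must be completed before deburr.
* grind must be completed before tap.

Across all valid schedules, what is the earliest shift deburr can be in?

shift 2

Precedence pushes deburr to at least shift 2.
deburr at shift 2 is achievable: polish -> shift 1; grind -> shift 1; route -> shift 1; deburr -> shift 2; tap -> shift 2.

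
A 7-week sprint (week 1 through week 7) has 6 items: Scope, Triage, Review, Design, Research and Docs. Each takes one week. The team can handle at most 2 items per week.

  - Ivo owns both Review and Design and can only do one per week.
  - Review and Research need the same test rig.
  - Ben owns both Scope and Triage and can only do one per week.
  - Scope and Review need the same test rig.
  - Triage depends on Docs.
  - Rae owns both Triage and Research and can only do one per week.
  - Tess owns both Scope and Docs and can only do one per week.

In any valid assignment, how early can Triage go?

week 2

Precedence pushes Triage to at least week 2.
Triage at week 2 is achievable: Triage -> week 2; Research -> week 3; Design -> week 2; Review -> week 1; Docs -> week 1; Scope -> week 3.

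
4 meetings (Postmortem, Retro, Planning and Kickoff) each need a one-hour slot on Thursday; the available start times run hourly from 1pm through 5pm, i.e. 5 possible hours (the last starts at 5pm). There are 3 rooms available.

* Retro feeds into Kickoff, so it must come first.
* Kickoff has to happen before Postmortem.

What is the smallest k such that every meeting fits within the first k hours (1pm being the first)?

The precedence chain requires at least 3 distinct hours.
With at most 3 per hour and 4 meetings, at least 2 hours are needed.
3 works (last occupied hour: 3pm): for example Planning=1pm, Kickoff=2pm, Postmortem=3pm, Retro=1pm.

3 hours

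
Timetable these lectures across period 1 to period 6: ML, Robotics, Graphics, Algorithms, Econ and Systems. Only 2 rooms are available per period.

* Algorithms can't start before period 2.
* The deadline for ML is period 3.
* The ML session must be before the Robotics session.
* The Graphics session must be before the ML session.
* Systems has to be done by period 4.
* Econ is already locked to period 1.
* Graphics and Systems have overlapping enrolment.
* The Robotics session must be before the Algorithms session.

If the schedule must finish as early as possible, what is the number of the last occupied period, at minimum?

The precedence chain requires at least 4 distinct periods.
With at most 2 per period and 6 lectures, at least 3 periods are needed.
4 works (last occupied period: period 4): for example Graphics -> period 1; Robotics -> period 3; Econ -> period 1; Systems -> period 2; ML -> period 2; Algorithms -> period 4.

period 4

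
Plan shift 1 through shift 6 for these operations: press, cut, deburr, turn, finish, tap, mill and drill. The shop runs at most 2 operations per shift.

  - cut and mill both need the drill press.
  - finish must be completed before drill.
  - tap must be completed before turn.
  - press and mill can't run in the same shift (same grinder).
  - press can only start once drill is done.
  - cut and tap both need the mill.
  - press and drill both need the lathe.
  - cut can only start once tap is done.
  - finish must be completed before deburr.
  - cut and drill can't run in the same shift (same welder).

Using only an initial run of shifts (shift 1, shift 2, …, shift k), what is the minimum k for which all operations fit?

4

The precedence chain requires at least 3 distinct shifts.
With at most 2 per shift and 8 operations, at least 4 shifts are needed.
4 works (last occupied shift: shift 4): for example press=shift 3, drill=shift 2, mill=shift 4, turn=shift 4, finish=shift 1, deburr=shift 2, cut=shift 3, tap=shift 1.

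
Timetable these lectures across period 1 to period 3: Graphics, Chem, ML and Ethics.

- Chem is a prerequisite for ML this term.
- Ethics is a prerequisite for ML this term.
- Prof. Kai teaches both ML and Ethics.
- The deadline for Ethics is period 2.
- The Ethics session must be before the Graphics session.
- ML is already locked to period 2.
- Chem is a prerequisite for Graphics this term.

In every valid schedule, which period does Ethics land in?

period 1

Ethics's window is period 1–period 2.
ML is fixed at period 2, and Ethics can't share a period with ML.
So Ethics must be period 1.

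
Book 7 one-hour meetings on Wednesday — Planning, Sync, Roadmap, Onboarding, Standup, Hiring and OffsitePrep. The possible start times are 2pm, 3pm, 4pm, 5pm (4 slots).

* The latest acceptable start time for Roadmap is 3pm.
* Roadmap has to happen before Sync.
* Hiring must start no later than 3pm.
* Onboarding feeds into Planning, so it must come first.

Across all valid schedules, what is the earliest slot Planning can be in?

3pm

Precedence pushes Planning to at least 3pm.
Planning at 3pm is achievable: Standup in 2pm; Planning in 3pm; Hiring in 2pm; Roadmap in 2pm; Sync in 3pm; OffsitePrep in 2pm; Onboarding in 2pm.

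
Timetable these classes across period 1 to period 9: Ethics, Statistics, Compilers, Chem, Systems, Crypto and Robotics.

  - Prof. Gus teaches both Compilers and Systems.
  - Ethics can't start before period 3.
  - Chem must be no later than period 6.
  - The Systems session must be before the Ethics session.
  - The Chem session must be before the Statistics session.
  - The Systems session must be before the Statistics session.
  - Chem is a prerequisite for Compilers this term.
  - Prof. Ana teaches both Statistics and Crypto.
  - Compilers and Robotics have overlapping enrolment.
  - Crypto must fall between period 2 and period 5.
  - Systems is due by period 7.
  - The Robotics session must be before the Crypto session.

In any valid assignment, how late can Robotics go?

Downstream work caps Robotics at period 4.
Robotics at period 4 is achievable: Statistics in period 2; Chem in period 1; Compilers in period 2; Crypto in period 5; Systems in period 1; Robotics in period 4; Ethics in period 3.

period 4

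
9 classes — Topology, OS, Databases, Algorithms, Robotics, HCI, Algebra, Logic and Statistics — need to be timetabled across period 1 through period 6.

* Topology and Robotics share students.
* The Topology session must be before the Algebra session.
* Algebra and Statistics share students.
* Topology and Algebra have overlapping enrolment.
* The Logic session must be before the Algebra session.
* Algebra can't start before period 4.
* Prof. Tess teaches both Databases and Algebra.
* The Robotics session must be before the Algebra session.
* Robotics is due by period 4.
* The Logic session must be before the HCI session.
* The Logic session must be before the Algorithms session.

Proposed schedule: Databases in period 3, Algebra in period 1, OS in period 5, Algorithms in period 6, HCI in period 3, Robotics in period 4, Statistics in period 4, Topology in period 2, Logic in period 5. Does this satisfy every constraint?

Invalid. The Logic session must be before the Algebra session.

Prof. Tess teaches both Databases and Algebra — holds.
Algebra and Statistics share students — holds.
Topology and Robotics share students — holds.
Algebra can't start before period 4 — violated.
The Logic session must be before the Algebra session — violated.
The Topology session must be before the Algebra session — violated.
The Logic session must be before the HCI session — violated.
The Logic session must be before the Algorithms session — holds.
The Robotics session must be before the Algebra session — violated.
Topology and Algebra have overlapping enrolment — holds.
Robotics is due by period 4 — holds.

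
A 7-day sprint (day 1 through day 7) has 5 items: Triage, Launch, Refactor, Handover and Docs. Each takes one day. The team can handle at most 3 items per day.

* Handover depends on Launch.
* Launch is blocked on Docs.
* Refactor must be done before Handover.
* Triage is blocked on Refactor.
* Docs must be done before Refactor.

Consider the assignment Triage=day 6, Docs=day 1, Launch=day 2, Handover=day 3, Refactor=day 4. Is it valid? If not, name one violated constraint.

No — it violates: Refactor must be done before Handover

The team can handle at most 3 items per day — holds.
Refactor must be done before Handover — violated.
Launch is blocked on Docs — holds.
Docs must be done before Refactor — holds.
Handover depends on Launch — holds.
Triage is blocked on Refactor — holds.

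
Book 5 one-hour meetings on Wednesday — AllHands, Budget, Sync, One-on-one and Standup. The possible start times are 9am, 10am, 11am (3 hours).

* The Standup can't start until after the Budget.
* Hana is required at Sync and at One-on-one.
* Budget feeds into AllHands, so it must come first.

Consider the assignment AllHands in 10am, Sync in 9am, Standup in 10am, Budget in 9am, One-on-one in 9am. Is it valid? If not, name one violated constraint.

No. Hana is required at Sync and at One-on-one is not satisfied.

The Standup can't start until after the Budget — holds.
Budget feeds into AllHands, so it must come first — holds.
Hana is required at Sync and at One-on-one — violated.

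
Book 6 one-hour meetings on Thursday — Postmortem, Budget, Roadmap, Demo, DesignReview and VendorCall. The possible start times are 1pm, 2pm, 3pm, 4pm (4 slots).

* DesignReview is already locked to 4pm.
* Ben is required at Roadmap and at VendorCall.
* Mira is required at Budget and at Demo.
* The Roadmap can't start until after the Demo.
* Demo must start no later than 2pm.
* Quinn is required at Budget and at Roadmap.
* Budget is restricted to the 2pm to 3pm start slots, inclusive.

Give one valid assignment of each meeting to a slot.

Demo=1pm, Roadmap=3pm, DesignReview=4pm, Postmortem=1pm, Budget=2pm, VendorCall=1pm

Checking: Demo(1pm) before Roadmap(3pm); Budget(2pm) != Roadmap(3pm); Budget(2pm) != Demo(1pm); Roadmap(3pm) != VendorCall(1pm); Budget=2pm in [2pm,3pm]; DesignReview=4pm in [4pm,4pm]; Demo=1pm in [1pm,2pm].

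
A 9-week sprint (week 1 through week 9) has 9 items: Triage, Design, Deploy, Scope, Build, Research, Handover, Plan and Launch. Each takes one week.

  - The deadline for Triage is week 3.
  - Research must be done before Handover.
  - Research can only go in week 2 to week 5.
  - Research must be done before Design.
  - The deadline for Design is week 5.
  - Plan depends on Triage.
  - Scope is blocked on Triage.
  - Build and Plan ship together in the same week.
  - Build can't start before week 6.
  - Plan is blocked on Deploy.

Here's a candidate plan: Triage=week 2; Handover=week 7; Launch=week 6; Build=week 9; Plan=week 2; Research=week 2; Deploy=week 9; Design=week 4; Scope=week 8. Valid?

No — it violates: Plan is blocked on Deploy

Research must be done before Design — holds.
Research must be done before Handover — holds.
Scope is blocked on Triage — holds.
Build can't start before week 6 — holds.
Build and Plan ship together in the same week — violated.
The deadline for Triage is week 3 — holds.
Plan depends on Triage — violated.
Research can only go in week 2 to week 5 — holds.
Plan is blocked on Deploy — violated.
The deadline for Design is week 5 — holds.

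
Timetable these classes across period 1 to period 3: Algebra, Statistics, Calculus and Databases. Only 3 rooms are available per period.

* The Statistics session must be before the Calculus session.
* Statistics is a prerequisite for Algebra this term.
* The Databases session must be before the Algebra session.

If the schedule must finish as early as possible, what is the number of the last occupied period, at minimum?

period 2

The precedence chain requires at least 2 distinct periods.
With at most 3 per period and 4 classes, at least 2 periods are needed.
2 works (last occupied period: period 2): for example Calculus=period 2, Algebra=period 2, Statistics=period 1, Databases=period 1.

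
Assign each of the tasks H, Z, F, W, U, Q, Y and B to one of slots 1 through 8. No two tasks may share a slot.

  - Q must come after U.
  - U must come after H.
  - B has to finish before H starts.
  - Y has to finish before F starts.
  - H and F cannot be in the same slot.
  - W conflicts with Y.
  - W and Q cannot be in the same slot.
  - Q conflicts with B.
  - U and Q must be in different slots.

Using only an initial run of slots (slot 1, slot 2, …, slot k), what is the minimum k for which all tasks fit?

The precedence chain requires at least 4 distinct slots.
With at most 1 per slot and 8 tasks, at least 8 slots are needed.
8 works (last occupied slot: 8): for example W in 8, B in 1, U in 3, Z in 7, Y in 4, F in 5, Q in 6, H in 2.

8 slots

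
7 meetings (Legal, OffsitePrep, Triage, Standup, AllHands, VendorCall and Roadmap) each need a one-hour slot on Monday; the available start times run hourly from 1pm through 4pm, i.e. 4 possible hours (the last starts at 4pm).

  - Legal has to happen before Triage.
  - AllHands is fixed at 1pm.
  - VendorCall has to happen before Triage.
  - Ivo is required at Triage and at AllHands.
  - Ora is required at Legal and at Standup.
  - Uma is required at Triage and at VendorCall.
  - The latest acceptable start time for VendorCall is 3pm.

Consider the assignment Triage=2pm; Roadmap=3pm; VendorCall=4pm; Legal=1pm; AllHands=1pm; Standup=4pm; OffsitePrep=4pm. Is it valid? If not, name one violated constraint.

AllHands is fixed at 1pm — holds.
Uma is required at Triage and at VendorCall — holds.
The latest acceptable start time for VendorCall is 3pm — violated.
Ora is required at Legal and at Standup — holds.
Legal has to happen before Triage — holds.
VendorCall has to happen before Triage — violated.
Ivo is required at Triage and at AllHands — holds.

No — it violates: The latest acceptable start time for VendorCall is 3pm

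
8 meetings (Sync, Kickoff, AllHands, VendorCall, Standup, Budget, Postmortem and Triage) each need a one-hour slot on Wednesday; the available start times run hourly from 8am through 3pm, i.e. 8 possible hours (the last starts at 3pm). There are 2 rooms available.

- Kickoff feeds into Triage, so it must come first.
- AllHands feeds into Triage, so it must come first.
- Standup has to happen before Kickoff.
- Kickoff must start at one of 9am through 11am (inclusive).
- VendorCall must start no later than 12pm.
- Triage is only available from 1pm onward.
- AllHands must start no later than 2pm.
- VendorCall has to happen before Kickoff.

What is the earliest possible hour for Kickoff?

9am

Kickoff is available from 9am; Kickoff's own window allows nothing later than 11am.
Kickoff at 9am is achievable: Triage in 1pm, VendorCall in 8am, Standup in 8am, Budget in 10am, Sync in 10am, Postmortem in 11am, Kickoff in 9am, AllHands in 9am.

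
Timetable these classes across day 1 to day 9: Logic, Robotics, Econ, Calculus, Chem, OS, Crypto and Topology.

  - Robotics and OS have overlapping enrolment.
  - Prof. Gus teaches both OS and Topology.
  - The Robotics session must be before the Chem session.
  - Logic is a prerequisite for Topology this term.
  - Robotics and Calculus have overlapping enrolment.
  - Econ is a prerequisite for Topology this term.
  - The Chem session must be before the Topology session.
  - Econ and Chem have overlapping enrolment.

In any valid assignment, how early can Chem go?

day 2

Precedence pushes Chem to at least day 2; downstream work caps Chem at day 8.
Chem at day 2 is achievable: Chem=day 2; Crypto=day 1; Topology=day 3; Robotics=day 1; OS=day 2; Logic=day 1; Calculus=day 2; Econ=day 1.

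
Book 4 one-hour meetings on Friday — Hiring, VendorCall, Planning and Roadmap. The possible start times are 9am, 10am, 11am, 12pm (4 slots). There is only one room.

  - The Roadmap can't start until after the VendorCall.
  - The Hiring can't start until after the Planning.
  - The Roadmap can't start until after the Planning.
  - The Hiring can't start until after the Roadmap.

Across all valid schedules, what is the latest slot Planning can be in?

Downstream work caps Planning at 10am.
Planning at 10am is achievable: VendorCall=9am; Roadmap=11am; Hiring=12pm; Planning=10am.

10am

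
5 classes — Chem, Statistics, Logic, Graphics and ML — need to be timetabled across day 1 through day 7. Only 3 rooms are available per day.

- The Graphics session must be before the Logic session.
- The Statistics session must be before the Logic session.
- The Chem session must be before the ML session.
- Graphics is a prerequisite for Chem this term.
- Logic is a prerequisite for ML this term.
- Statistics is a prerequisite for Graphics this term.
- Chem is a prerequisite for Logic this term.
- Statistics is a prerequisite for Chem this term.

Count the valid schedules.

21

Splitting on Chem: it can be day 3 (6), day 4 (9), day 5 (6). Listing each branch's schedules as (Statistics, Logic, Graphics, ML) by day number:
Chem=day 3: (1,4,2,5) (1,4,2,6) (1,4,2,7) (1,5,2,6) (1,5,2,7) (1,6,2,7) — 6.
Chem=day 4: (1,5,2,6) (1,5,2,7) (1,5,3,6) (1,5,3,7) (1,6,2,7) (1,6,3,7) (2,5,3,6) (2,5,3,7) (2,6,3,7) — 9.
Chem=day 5: (1,6,2,7) (1,6,3,7) (1,6,4,7) (2,6,3,7) (2,6,4,7) (3,6,4,7) — 6.
Summing: 6 + 9 + 6 = 21.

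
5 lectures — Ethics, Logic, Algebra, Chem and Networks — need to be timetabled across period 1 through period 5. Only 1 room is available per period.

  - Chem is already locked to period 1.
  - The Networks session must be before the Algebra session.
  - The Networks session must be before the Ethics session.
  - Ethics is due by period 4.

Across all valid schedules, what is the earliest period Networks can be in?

Downstream work caps Networks at period 3.
Networks at period 2 is achievable: Chem in period 1; Algebra in period 4; Logic in period 5; Ethics in period 3; Networks in period 2.
Nothing earlier works — the capacity limit rule out every period before period 2.

period 2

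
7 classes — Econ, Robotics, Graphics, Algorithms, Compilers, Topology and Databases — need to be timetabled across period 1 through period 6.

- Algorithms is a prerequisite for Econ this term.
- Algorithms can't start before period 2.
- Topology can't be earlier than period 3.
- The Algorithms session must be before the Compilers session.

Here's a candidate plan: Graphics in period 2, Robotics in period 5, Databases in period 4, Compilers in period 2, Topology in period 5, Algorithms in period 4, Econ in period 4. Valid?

No. The Algorithms session must be before the Compilers session is not satisfied.

Algorithms can't start before period 2 — holds.
Algorithms is a prerequisite for Econ this term — violated.
Topology can't be earlier than period 3 — holds.
The Algorithms session must be before the Compilers session — violated.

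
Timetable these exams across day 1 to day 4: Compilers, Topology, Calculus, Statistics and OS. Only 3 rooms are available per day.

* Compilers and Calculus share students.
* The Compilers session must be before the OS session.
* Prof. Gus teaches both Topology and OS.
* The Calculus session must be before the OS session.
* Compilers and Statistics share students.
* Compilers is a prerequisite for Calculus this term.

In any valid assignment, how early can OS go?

Precedence pushes OS to at least day 3.
OS at day 3 is achievable: Calculus -> day 2; Topology -> day 1; OS -> day 3; Statistics -> day 2; Compilers -> day 1.

day 3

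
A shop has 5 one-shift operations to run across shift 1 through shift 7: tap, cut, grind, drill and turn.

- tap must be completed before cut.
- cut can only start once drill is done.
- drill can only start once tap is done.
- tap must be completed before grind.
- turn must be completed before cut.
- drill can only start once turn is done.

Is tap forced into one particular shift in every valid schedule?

tap can be shift 1 (e.g. tap -> shift 1; grind -> shift 2; drill -> shift 2; cut -> shift 3; turn -> shift 1) or shift 2 (e.g. drill in shift 3; grind in shift 3; cut in shift 4; tap in shift 2; turn in shift 1).

No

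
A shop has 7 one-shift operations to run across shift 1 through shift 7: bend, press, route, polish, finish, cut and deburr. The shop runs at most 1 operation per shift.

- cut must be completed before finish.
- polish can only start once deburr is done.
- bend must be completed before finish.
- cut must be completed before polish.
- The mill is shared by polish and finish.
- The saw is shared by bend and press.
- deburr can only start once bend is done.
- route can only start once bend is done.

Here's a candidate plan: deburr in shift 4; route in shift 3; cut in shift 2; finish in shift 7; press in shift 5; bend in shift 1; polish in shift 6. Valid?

Yes

cut must be completed before polish — holds.
The shop runs at most 1 operation per shift — holds.
The saw is shared by bend and press — holds.
The mill is shared by polish and finish — holds.
cut must be completed before finish — holds.
route can only start once bend is done — holds.
deburr can only start once bend is done — holds.
polish can only start once deburr is done — holds.
bend must be completed before finish — holds.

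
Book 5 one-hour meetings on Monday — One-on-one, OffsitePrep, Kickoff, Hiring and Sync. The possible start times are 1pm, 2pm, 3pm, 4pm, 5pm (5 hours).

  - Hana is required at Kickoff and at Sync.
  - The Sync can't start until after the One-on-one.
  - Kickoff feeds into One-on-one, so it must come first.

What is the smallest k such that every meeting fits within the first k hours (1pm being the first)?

3 hours

The precedence chain requires at least 3 distinct hours.
3 works (last occupied hour: 3pm): for example OffsitePrep -> 1pm; One-on-one -> 2pm; Kickoff -> 1pm; Sync -> 3pm; Hiring -> 1pm.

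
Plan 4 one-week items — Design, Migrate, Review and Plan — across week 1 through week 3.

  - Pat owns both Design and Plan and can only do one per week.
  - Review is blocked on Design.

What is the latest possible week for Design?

week 2

Downstream work caps Design at week 2.
Design at week 2 is achievable: Design=week 2, Review=week 3, Migrate=week 1, Plan=week 1.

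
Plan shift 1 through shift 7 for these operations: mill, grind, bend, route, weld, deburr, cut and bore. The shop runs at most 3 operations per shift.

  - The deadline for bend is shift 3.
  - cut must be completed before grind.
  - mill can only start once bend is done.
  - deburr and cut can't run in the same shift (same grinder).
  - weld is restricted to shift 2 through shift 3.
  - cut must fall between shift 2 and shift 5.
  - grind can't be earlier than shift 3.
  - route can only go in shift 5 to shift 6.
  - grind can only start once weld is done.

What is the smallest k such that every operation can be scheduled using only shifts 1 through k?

5 shifts

The precedence chain requires at least 2 distinct shifts.
With at most 3 per shift and 8 operations, at least 3 shifts are needed.
route can't be placed before shift 5, so the schedule must run through at least shift 5.
5 works (last occupied shift: shift 5): for example bend in shift 1, weld in shift 2, route in shift 5, bore in shift 1, cut in shift 2, grind in shift 3, mill in shift 2, deburr in shift 1.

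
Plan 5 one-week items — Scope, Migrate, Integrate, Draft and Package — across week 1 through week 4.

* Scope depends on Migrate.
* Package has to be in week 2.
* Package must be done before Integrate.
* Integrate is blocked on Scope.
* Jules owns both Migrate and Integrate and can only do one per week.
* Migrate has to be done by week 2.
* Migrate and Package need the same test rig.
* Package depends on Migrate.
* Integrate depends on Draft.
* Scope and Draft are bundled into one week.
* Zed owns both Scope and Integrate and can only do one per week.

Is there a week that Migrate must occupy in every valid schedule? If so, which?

week 1

Migrate's window is week 1–week 2.
Package is fixed at week 2, and Migrate can't share a week with Package.
So Migrate must be week 1.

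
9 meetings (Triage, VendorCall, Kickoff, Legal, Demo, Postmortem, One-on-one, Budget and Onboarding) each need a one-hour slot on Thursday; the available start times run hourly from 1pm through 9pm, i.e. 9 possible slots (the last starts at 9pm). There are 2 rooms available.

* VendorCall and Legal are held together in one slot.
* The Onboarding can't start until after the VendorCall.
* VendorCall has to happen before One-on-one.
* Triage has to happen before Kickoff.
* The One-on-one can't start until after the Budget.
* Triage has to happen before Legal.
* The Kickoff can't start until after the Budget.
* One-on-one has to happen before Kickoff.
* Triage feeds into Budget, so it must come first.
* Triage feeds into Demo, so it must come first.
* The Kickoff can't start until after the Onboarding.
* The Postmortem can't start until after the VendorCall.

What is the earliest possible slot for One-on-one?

4pm

Precedence pushes One-on-one to at least 3pm; downstream work caps One-on-one at 8pm.
One-on-one at 4pm is achievable: Postmortem in 5pm, Triage in 1pm, Legal in 2pm, Demo in 4pm, Budget in 3pm, Kickoff in 5pm, Onboarding in 3pm, One-on-one in 4pm, VendorCall in 2pm.
Nothing earlier works — the capacity limit rule out every slot before 4pm.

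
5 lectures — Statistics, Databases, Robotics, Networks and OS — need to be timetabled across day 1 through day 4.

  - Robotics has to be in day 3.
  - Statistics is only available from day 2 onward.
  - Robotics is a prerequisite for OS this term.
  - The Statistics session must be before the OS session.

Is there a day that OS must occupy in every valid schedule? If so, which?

day 4

Precedence pushes OS to at least day 4.
So OS is pinned to day 4.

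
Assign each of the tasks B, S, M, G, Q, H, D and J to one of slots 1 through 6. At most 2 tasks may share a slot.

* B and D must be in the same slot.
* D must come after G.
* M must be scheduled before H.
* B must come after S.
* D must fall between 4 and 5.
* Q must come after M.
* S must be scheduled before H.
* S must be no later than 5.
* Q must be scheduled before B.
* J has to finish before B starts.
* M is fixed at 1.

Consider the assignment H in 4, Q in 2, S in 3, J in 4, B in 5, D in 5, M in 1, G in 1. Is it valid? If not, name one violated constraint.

J has to finish before B starts — holds.
Q must be scheduled before B — holds.
Q must come after M — holds.
At most 2 tasks may share a slot — holds.
B and D must be in the same slot — holds.
S must be no later than 5 — holds.
B must come after S — holds.
M must be scheduled before H — holds.
M is fixed at 1 — holds.
D must fall between 4 and 5 — holds.
S must be scheduled before H — holds.
D must come after G — holds.

Valid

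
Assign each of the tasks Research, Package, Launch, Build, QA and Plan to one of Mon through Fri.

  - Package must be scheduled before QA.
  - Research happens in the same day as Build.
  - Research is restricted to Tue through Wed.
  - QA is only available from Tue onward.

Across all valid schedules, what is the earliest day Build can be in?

Build must be in the same day as Research, which can't be before Tue, so Build is at least Tue; Build must be in the same day as Research, which can't be after Wed, so Build is at most Wed.
Build at Tue is achievable: Launch=Mon, Build=Tue, Research=Tue, Plan=Mon, Package=Mon, QA=Tue.

Tue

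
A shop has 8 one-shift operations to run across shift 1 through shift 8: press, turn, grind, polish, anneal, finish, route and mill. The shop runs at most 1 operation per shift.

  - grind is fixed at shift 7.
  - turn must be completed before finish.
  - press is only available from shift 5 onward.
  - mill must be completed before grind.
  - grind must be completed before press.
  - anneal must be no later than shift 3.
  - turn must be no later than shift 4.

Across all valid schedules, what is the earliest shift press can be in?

Press is available from shift 5; precedence pushes press to at least shift 8.
press at shift 8 is achievable: press -> shift 8, finish -> shift 3, turn -> shift 2, route -> shift 6, polish -> shift 5, anneal -> shift 1, grind -> shift 7, mill -> shift 4.

shift 8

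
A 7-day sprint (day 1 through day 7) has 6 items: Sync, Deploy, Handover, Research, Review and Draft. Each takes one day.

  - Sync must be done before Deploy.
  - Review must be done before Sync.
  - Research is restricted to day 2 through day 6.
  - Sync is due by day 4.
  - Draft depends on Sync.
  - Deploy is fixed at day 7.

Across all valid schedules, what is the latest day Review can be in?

day 3

Downstream work caps Review at day 3.
Review at day 3 is achievable: Sync=day 4; Handover=day 1; Research=day 2; Review=day 3; Deploy=day 7; Draft=day 5.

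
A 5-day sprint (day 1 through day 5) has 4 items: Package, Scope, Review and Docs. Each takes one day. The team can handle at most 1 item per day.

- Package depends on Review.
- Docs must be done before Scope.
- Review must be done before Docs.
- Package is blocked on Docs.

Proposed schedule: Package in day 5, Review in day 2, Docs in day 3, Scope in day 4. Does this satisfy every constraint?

Yes, all constraints hold

Review must be done before Docs — holds.
Docs must be done before Scope — holds.
The team can handle at most 1 item per day — holds.
Package depends on Review — holds.
Package is blocked on Docs — holds.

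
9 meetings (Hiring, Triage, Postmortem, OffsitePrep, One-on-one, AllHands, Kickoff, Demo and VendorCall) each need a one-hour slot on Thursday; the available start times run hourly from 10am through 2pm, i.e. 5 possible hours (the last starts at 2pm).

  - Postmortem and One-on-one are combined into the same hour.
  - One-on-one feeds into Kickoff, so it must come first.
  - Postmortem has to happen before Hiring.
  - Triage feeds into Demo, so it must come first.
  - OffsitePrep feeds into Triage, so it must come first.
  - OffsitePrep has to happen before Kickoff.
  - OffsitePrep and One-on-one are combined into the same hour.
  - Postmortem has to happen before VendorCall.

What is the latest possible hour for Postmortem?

Postmortem must be in the same hour as OffsitePrep, which can't be after 12pm, so Postmortem is at most 12pm.
Postmortem at 12pm is achievable: OffsitePrep -> 12pm, One-on-one -> 12pm, Kickoff -> 1pm, Hiring -> 1pm, VendorCall -> 1pm, Demo -> 2pm, AllHands -> 10am, Triage -> 1pm, Postmortem -> 12pm.

12pm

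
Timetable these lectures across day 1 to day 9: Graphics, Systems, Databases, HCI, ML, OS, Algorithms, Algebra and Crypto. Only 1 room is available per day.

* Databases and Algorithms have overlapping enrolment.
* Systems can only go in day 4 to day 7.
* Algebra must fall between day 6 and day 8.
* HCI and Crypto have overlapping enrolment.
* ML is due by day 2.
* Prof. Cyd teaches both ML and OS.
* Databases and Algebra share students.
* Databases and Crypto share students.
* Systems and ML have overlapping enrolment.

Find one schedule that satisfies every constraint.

Systems -> day 4; ML -> day 1; Algorithms -> day 8; OS -> day 7; HCI -> day 5; Crypto -> day 9; Algebra -> day 6; Graphics -> day 2; Databases -> day 3

Checking: ML(day 1) != OS(day 7); Databases(day 3) != Algorithms(day 8); Databases(day 3) != Algebra(day 6); HCI(day 5) != Crypto(day 9); Systems(day 4) != ML(day 1); Databases(day 3) != Crypto(day 9); Systems=day 4 in [day 4,day 7]; Algebra=day 6 in [day 6,day 8]; ML=day 1 in [day 1,day 2]; max 1 per day (cap 1).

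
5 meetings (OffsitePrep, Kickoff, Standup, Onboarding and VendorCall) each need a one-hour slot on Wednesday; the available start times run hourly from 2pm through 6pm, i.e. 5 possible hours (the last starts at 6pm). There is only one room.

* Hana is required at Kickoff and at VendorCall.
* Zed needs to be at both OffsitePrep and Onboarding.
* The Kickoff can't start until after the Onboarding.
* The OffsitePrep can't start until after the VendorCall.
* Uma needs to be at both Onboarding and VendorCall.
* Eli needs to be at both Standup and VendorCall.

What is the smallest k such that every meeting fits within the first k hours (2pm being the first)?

The precedence chain requires at least 2 distinct hours.
With at most 1 per hour and 5 meetings, at least 5 hours are needed.
5 works (last occupied hour: 6pm): for example OffsitePrep -> 3pm; Standup -> 6pm; Onboarding -> 4pm; Kickoff -> 5pm; VendorCall -> 2pm.

5 hours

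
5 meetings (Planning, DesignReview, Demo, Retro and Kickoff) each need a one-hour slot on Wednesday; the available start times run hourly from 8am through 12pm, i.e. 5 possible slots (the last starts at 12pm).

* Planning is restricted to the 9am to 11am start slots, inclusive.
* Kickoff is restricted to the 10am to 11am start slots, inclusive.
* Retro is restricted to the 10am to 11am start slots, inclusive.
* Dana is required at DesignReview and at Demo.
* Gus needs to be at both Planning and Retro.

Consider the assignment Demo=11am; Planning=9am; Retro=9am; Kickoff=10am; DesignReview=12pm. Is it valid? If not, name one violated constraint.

Invalid. Gus needs to be at both Planning and Retro.

Dana is required at DesignReview and at Demo — holds.
Planning is restricted to the 9am to 11am start slots, inclusive — holds.
Retro is restricted to the 10am to 11am start slots, inclusive — violated.
Gus needs to be at both Planning and Retro — violated.
Kickoff is restricted to the 10am to 11am start slots, inclusive — holds.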